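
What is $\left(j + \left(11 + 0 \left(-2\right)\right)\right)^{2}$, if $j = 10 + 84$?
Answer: $11025$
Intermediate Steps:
$j = 94$
$\left(j + \left(11 + 0 \left(-2\right)\right)\right)^{2} = \left(94 + \left(11 + 0 \left(-2\right)\right)\right)^{2} = \left(94 + \left(11 + 0\right)\right)^{2} = \left(94 + 11\right)^{2} = 105^{2} = 11025$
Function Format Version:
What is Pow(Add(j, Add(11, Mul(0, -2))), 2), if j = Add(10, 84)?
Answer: 11025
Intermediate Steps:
j = 94
Pow(Add(j, Add(11, Mul(0, -2))), 2) = Pow(Add(94, Add(11, Mul(0, -2))), 2) = Pow(Add(94, Add(11, 0)), 2) = Pow(Add(94, 11), 2) = Pow(105, 2) = 11025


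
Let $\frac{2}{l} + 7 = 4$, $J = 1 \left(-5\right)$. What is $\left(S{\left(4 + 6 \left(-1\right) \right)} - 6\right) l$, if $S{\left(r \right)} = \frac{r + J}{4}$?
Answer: $\frac{31}{6} \approx 5.1667$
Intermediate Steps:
$J = -5$
$l = - \frac{2}{3}$ ($l = \frac{2}{-7 + 4} = \frac{2}{-3} = 2 \left(- \frac{1}{3}\right) = - \frac{2}{3} \approx -0.66667$)
$S{\left(r \right)} = - \frac{5}{4} + \frac{r}{4}$ ($S{\left(r \right)} = \frac{r - 5}{4} = \frac{-5 + r}{4} = - \frac{5}{4} + \frac{r}{4}$)
$\left(S{\left(4 + 6 \left(-1\right) \right)} - 6\right) l = \left(\left(- \frac{5}{4} + \frac{4 + 6 \left(-1\right)}{4}\right) - 6\right) \left(- \frac{2}{3}\right) = \left(\left(- \frac{5}{4} + \frac{4 - 6}{4}\right) - 6\right) \left(- \frac{2}{3}\right) = \left(\left(- \frac{5}{4} + \frac{1}{4} \left(-2\right)\right) - 6\right) \left(- \frac{2}{3}\right) = \left(\left(- \frac{5}{4} - \frac{1}{2}\right) - 6\right) \left(- \frac{2}{3}\right) = \left(- \frac{7}{4} - 6\right) \left(- \frac{2}{3}\right) = \left(- \frac{31}{4}\right) \left(- \frac{2}{3}\right) = \frac{31}{6}$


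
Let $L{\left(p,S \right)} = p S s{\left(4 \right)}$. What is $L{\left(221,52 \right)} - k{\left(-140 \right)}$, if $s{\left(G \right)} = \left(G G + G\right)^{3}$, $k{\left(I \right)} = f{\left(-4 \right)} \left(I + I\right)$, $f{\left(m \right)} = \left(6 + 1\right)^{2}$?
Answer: $91949720$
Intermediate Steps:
$f{\left(m \right)} = 49$ ($f{\left(m \right)} = 7^{2} = 49$)
$k{\left(I \right)} = 98 I$ ($k{\left(I \right)} = 49 \left(I + I\right) = 49 \cdot 2 I = 98 I$)
$s{\left(G \right)} = \left(G + G^{2}\right)^{3}$ ($s{\left(G \right)} = \left(G^{2} + G\right)^{3} = \left(G + G^{2}\right)^{3}$)
$L{\left(p,S \right)} = 8000 S p$ ($L{\left(p,S \right)} = p S 4^{3} \left(1 + 4\right)^{3} = S p 64 \cdot 5^{3} = S p 64 \cdot 125 = S p 8000 = 8000 S p$)
$L{\left(221,52 \right)} - k{\left(-140 \right)} = 8000 \cdot 52 \cdot 221 - 98 \left(-140\right) = 91936000 - -13720 = 91936000 + 13720 = 91949720$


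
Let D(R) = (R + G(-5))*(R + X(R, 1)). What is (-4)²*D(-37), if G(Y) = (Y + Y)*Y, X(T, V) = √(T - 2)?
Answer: -7696 + 208*I*√39 ≈ -7696.0 + 1299.0*I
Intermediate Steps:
X(T, V) = √(-2 + T)
G(Y) = 2*Y² (G(Y) = (2*Y)*Y = 2*Y²)
D(R) = (50 + R)*(R + √(-2 + R)) (D(R) = (R + 2*(-5)²)*(R + √(-2 + R)) = (R + 2*25)*(R + √(-2 + R)) = (R + 50)*(R + √(-2 + R)) = (50 + R)*(R + √(-2 + R)))
(-4)²*D(-37) = (-4)²*((-37)² + 50*(-37) + 50*√(-2 - 37) - 37*√(-2 - 37)) = 16*(1369 - 1850 + 50*√(-39) - 37*I*√39) = 16*(1369 - 1850 + 50*(I*√39) - 37*I*√39) = 16*(1369 - 1850 + 50*I*√39 - 37*I*√39) = 16*(-481 + 13*I*√39) = -7696 + 208*I*√39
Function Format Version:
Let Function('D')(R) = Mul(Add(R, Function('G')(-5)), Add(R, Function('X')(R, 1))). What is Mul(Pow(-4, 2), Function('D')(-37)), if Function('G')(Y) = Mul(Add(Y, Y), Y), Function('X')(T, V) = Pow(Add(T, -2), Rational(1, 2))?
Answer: Add(-7696, Mul(208, I, Pow(39, Rational(1, 2)))) ≈ Add(-7696.0, Mul(1299.0, I))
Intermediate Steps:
Function('X')(T, V) = Pow(Add(-2, T), Rational(1, 2))
Function('G')(Y) = Mul(2, Pow(Y, 2)) (Function('G')(Y) = Mul(Mul(2, Y), Y) = Mul(2, Pow(Y, 2)))
Function('D')(R) = Mul(Add(50, R), Add(R, Pow(Add(-2, R), Rational(1, 2)))) (Function('D')(R) = Mul(Add(R, Mul(2, Pow(-5, 2))), Add(R, Pow(Add(-2, R), Rational(1, 2)))) = Mul(Add(R, Mul(2, 25)), Add(R, Pow(Add(-2, R), Rational(1, 2)))) = Mul(Add(R, 50), Add(R, Pow(Add(-2, R), Rational(1, 2)))) = Mul(Add(50, R), Add(R, Pow(Add(-2, R), Rational(1, 2)))))
Mul(Pow(-4, 2), Function('D')(-37)) = Mul(Pow(-4, 2), Add(Pow(-37, 2), Mul(50, -37), Mul(50, Pow(Add(-2, -37), Rational(1, 2))), Mul(-37, Pow(Add(-2, -37), Rational(1, 2))))) = Mul(16, Add(1369, -1850, Mul(50, Pow(-39, Rational(1, 2))), Mul(-37, Pow(-39, Rational(1, 2))))) = Mul(16, Add(1369, -1850, Mul(50, Mul(I, Pow(39, Rational(1, 2)))), Mul(-37, Mul(I, Pow(39, Rational(1, 2)))))) = Mul(16, Add(1369, -1850, Mul(50, I, Pow(39, Rational(1, 2))), Mul(-37, I, Pow(39, Rational(1, 2))))) = Mul(16, Add(-481, Mul(13, I, Pow(39, Rational(1, 2))))) = Add(-7696, Mul(208, I, Pow(39, Rational(1, 2))))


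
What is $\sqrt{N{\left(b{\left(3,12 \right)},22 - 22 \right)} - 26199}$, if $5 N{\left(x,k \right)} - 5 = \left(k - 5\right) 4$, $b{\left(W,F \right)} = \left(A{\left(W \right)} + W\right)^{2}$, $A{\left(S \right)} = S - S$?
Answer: $i \sqrt{26202} \approx 161.87 i$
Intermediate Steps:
$A{\left(S \right)} = 0$
$b{\left(W,F \right)} = W^{2}$ ($b{\left(W,F \right)} = \left(0 + W\right)^{2} = W^{2}$)
$N{\left(x,k \right)} = -3 + \frac{4 k}{5}$ ($N{\left(x,k \right)} = 1 + \frac{\left(k - 5\right) 4}{5} = 1 + \frac{\left(-5 + k\right) 4}{5} = 1 + \frac{-20 + 4 k}{5} = 1 + \left(-4 + \frac{4 k}{5}\right) = -3 + \frac{4 k}{5}$)
$\sqrt{N{\left(b{\left(3,12 \right)},22 - 22 \right)} - 26199} = \sqrt{\left(-3 + \frac{4 \left(22 - 22\right)}{5}\right) - 26199} = \sqrt{\left(-3 + \frac{4}{5} \cdot 0\right) - 26199} = \sqrt{\left(-3 + 0\right) - 26199} = \sqrt{-3 - 26199} = \sqrt{-26202} = i \sqrt{26202}$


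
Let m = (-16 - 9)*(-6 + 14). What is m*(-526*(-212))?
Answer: -22302400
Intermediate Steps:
m = -200 (m = -25*8 = -200)
m*(-526*(-212)) = -(-105200)*(-212) = -200*111512 = -22302400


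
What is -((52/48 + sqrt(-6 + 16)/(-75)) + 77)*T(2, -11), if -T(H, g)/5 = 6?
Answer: 4685/2 - 2*sqrt(10)/5 ≈ 2341.2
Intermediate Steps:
T(H, g) = -30 (T(H, g) = -5*6 = -30)
-((52/48 + sqrt(-6 + 16)/(-75)) + 77)*T(2, -11) = -((52/48 + sqrt(-6 + 16)/(-75)) + 77)*(-30) = -((52*(1/48) + sqrt(10)*(-1/75)) + 77)*(-30) = -((13/12 - sqrt(10)/75) + 77)*(-30) = -(937/12 - sqrt(10)/75)*(-30) = -(-4685/2 + 2*sqrt(10)/5) = 4685/2 - 2*sqrt(10)/5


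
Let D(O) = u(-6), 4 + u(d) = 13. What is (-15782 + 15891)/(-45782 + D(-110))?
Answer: -109/45773 ≈ -0.0023813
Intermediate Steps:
u(d) = 9 (u(d) = -4 + 13 = 9)
D(O) = 9
(-15782 + 15891)/(-45782 + D(-110)) = (-15782 + 15891)/(-45782 + 9) = 109/(-45773) = 109*(-1/45773) = -109/45773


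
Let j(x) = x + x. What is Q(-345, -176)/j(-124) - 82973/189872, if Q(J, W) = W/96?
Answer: -474122/1103631 ≈ -0.42960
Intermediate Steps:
Q(J, W) = W/96 (Q(J, W) = W*(1/96) = W/96)
j(x) = 2*x
Q(-345, -176)/j(-124) - 82973/189872 = ((1/96)*(-176))/((2*(-124))) - 82973/189872 = -11/6/(-248) - 82973*1/189872 = -11/6*(-1/248) - 82973/189872 = 11/1488 - 82973/189872 = -474122/1103631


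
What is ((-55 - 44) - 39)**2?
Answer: 19044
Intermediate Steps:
((-55 - 44) - 39)**2 = (-99 - 39)**2 = (-138)**2 = 19044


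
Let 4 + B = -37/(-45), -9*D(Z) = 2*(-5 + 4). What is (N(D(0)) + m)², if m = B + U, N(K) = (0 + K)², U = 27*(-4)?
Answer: 2025630049/164025 ≈ 12350.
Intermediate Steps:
U = -108
D(Z) = 2/9 (D(Z) = -2*(-5 + 4)/9 = -2*(-1)/9 = -⅑*(-2) = 2/9)
B = -143/45 (B = -4 - 37/(-45) = -4 - 37*(-1/45) = -4 + 37/45 = -143/45 ≈ -3.1778)
N(K) = K²
m = -5003/45 (m = -143/45 - 108 = -5003/45 ≈ -111.18)
(N(D(0)) + m)² = ((2/9)² - 5003/45)² = (4/81 - 5003/45)² = (-45007/405)² = 2025630049/164025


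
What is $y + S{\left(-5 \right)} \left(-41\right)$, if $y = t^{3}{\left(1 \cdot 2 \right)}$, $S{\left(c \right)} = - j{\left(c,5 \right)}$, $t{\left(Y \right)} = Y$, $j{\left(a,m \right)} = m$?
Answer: $213$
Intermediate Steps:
$S{\left(c \right)} = -5$ ($S{\left(c \right)} = \left(-1\right) 5 = -5$)
$y = 8$ ($y = \left(1 \cdot 2\right)^{3} = 2^{3} = 8$)
$y + S{\left(-5 \right)} \left(-41\right) = 8 - -205 = 8 + 205 = 213$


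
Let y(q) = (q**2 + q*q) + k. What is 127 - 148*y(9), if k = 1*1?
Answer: -23997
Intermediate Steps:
k = 1
y(q) = 1 + 2*q**2 (y(q) = (q**2 + q*q) + 1 = (q**2 + q**2) + 1 = 2*q**2 + 1 = 1 + 2*q**2)
127 - 148*y(9) = 127 - 148*(1 + 2*9**2) = 127 - 148*(1 + 2*81) = 127 - 148*(1 + 162) = 127 - 148*163 = 127 - 24124 = -23997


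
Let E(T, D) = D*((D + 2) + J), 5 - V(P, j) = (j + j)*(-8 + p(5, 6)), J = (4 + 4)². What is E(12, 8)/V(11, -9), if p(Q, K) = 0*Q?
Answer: -592/139 ≈ -4.2590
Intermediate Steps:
p(Q, K) = 0
J = 64 (J = 8² = 64)
V(P, j) = 5 + 16*j (V(P, j) = 5 - (j + j)*(-8 + 0) = 5 - 2*j*(-8) = 5 - (-16)*j = 5 + 16*j)
E(T, D) = D*(66 + D) (E(T, D) = D*((D + 2) + 64) = D*((2 + D) + 64) = D*(66 + D))
E(12, 8)/V(11, -9) = (8*(66 + 8))/(5 + 16*(-9)) = (8*74)/(5 - 144) = 592/(-139) = 592*(-1/139) = -592/139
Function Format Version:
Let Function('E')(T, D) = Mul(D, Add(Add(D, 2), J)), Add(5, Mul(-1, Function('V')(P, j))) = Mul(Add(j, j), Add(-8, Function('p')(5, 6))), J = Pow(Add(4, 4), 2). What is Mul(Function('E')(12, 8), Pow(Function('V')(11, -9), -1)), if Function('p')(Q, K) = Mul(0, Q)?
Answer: Rational(-592, 139) ≈ -4.2590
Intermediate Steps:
Function('p')(Q, K) = 0
J = 64 (J = Pow(8, 2) = 64)
Function('V')(P, j) = Add(5, Mul(16, j)) (Function('V')(P, j) = Add(5, Mul(-1, Mul(Add(j, j), Add(-8, 0)))) = Add(5, Mul(-1, Mul(Mul(2, j), -8))) = Add(5, Mul(-1, Mul(-16, j))) = Add(5, Mul(16, j)))
Function('E')(T, D) = Mul(D, Add(66, D)) (Function('E')(T, D) = Mul(D, Add(Add(D, 2), 64)) = Mul(D, Add(Add(2, D), 64)) = Mul(D, Add(66, D)))
Mul(Function('E')(12, 8), Pow(Function('V')(11, -9), -1)) = Mul(Mul(8, Add(66, 8)), Pow(Add(5, Mul(16, -9)), -1)) = Mul(Mul(8, 74), Pow(Add(5, -144), -1)) = Mul(592, Pow(-139, -1)) = Mul(592, Rational(-1, 139)) = Rational(-592, 139)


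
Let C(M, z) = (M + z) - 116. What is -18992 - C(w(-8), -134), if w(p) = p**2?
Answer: -18806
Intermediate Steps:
C(M, z) = -116 + M + z
-18992 - C(w(-8), -134) = -18992 - (-116 + (-8)**2 - 134) = -18992 - (-116 + 64 - 134) = -18992 - 1*(-186) = -18992 + 186 = -18806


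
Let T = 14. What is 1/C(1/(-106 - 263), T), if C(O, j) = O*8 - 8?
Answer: -369/2960 ≈ -0.12466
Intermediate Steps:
C(O, j) = -8 + 8*O (C(O, j) = 8*O - 8 = -8 + 8*O)
1/C(1/(-106 - 263), T) = 1/(-8 + 8/(-106 - 263)) = 1/(-8 + 8/(-369)) = 1/(-8 + 8*(-1/369)) = 1/(-8 - 8/369) = 1/(-2960/369) = -369/2960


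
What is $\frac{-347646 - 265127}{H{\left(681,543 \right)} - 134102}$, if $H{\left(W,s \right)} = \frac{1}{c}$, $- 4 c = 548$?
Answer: $\frac{83949901}{18371975} \approx 4.5695$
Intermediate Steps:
$c = -137$ ($c = \left(- \frac{1}{4}\right) 548 = -137$)
$H{\left(W,s \right)} = - \frac{1}{137}$ ($H{\left(W,s \right)} = \frac{1}{-137} = - \frac{1}{137}$)
$\frac{-347646 - 265127}{H{\left(681,543 \right)} - 134102} = \frac{-347646 - 265127}{- \frac{1}{137} - 134102} = - \frac{612773}{- \frac{18371975}{137}} = \left(-612773\right) \left(- \frac{137}{18371975}\right) = \frac{83949901}{18371975}$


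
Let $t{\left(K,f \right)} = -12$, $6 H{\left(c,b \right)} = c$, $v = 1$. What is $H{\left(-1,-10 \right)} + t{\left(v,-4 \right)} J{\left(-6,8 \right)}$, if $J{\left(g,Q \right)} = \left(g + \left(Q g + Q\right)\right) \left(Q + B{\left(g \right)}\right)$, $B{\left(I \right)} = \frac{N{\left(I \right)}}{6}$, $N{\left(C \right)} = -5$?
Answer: $\frac{23735}{6} \approx 3955.8$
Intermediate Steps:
$H{\left(c,b \right)} = \frac{c}{6}$
$B{\left(I \right)} = - \frac{5}{6}$
$J{\left(g,Q \right)} = \left(- \frac{5}{6} + Q\right) \left(Q + g + Q g\right)$ ($J{\left(g,Q \right)} = \left(g + \left(Q g + Q\right)\right) \left(Q - \frac{5}{6}\right) = \left(g + \left(Q + Q g\right)\right) \left(- \frac{5}{6} + Q\right) = \left(Q + g + Q g\right) \left(- \frac{5}{6} + Q\right) = \left(- \frac{5}{6} + Q\right) \left(Q + g + Q g\right)$)
$H{\left(-1,-10 \right)} + t{\left(v,-4 \right)} J{\left(-6,8 \right)} = \frac{1}{6} \left(-1\right) - 12 \left(8^{2} - \frac{20}{3} - -5 - 6 \cdot 8^{2} + \frac{1}{6} \cdot 8 \left(-6\right)\right) = - \frac{1}{6} - 12 \left(64 - \frac{20}{3} + 5 - 384 - 8\right) = - \frac{1}{6} - -3956 = - \frac{1}{6} + 3956 = \frac{23735}{6}$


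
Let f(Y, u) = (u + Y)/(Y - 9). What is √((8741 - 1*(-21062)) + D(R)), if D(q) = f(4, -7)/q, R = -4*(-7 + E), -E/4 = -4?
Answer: √26822685/30 ≈ 172.64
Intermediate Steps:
E = 16 (E = -4*(-4) = 16)
f(Y, u) = (Y + u)/(-9 + Y)
R = -36 (R = -4*(-7 + 16) = -4*9 = -36)
D(q) = 3/(5*q) (D(q) = ((4 - 7)/(-9 + 4))/q = (-3/(-5))/q = (-⅕*(-3))/q = 3/(5*q))
√((8741 - 1*(-21062)) + D(R)) = √((8741 - 1*(-21062)) + (⅗)/(-36)) = √((8741 + 21062) + (⅗)*(-1/36)) = √(29803 - 1/60) = √(1788179/60) = √26822685/30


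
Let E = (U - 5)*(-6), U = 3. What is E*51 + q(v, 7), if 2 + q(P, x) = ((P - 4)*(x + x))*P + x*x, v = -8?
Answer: 2003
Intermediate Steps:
q(P, x) = -2 + x² + 2*P*x*(-4 + P) (q(P, x) = -2 + (((P - 4)*(x + x))*P + x*x) = -2 + (((-4 + P)*(2*x))*P + x²) = -2 + ((2*x*(-4 + P))*P + x²) = -2 + (2*P*x*(-4 + P) + x²) = -2 + (x² + 2*P*x*(-4 + P)) = -2 + x² + 2*P*x*(-4 + P))
E = 12 (E = (3 - 5)*(-6) = -2*(-6) = 12)
E*51 + q(v, 7) = 12*51 + (-2 + 7² - 8*(-8)*7 + 2*7*(-8)²) = 612 + (-2 + 49 + 448 + 2*7*64) = 612 + (-2 + 49 + 448 + 896) = 612 + 1391 = 2003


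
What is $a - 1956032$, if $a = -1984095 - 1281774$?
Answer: $-5221901$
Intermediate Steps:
$a = -3265869$ ($a = -1984095 - 1281774 = -3265869$)
$a - 1956032 = -3265869 - 1956032 = -5221901$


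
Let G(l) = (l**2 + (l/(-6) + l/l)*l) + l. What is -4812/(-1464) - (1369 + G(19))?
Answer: -311932/183 ≈ -1704.5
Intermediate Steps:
G(l) = l + l**2 + l*(1 - l/6) (G(l) = (l**2 + (l*(-1/6) + 1)*l) + l = (l**2 + (-l/6 + 1)*l) + l = (l**2 + (1 - l/6)*l) + l = (l**2 + l*(1 - l/6)) + l = l + l**2 + l*(1 - l/6))
-4812/(-1464) - (1369 + G(19)) = -4812/(-1464) - (1369 + (1/6)*19*(12 + 5*19)) = -4812*(-1/1464) - (1369 + (1/6)*19*(12 + 95)) = 401/122 - (1369 + (1/6)*19*107) = 401/122 - (1369 + 2033/6) = 401/122 - 1*10247/6 = 401/122 - 10247/6 = -311932/183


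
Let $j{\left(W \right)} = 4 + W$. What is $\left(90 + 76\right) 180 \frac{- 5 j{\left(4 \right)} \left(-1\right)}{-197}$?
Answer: $- \frac{1195200}{197} \approx -6067.0$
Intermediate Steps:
$\left(90 + 76\right) 180 \frac{- 5 j{\left(4 \right)} \left(-1\right)}{-197} = \left(90 + 76\right) 180 \frac{- 5 \left(4 + 4\right) \left(-1\right)}{-197} = 166 \cdot 180 \left(-5\right) 8 \left(-1\right) \left(- \frac{1}{197}\right) = 29880 \left(-40\right) \left(-1\right) \left(- \frac{1}{197}\right) = 29880 \cdot 40 \left(- \frac{1}{197}\right) = 29880 \left(- \frac{40}{197}\right) = - \frac{1195200}{197}$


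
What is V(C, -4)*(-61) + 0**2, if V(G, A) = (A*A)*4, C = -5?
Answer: -3904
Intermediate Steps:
V(G, A) = 4*A**2 (V(G, A) = A**2*4 = 4*A**2)
V(C, -4)*(-61) + 0**2 = (4*(-4)**2)*(-61) + 0**2 = (4*16)*(-61) + 0 = 64*(-61) + 0 = -3904 + 0 = -3904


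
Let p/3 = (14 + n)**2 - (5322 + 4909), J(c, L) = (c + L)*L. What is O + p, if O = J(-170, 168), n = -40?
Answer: -29001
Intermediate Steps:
J(c, L) = L*(L + c) (J(c, L) = (L + c)*L = L*(L + c))
O = -336 (O = 168*(168 - 170) = 168*(-2) = -336)
p = -28665 (p = 3*((14 - 40)**2 - (5322 + 4909)) = 3*((-26)**2 - 1*10231) = 3*(676 - 10231) = 3*(-9555) = -28665)
O + p = -336 - 28665 = -29001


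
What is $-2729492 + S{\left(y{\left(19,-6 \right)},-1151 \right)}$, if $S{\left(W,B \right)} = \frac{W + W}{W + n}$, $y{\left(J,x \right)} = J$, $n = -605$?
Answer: $- \frac{799741175}{293} \approx -2.7295 \cdot 10^{6}$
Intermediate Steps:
$S{\left(W,B \right)} = \frac{2 W}{-605 + W}$ ($S{\left(W,B \right)} = \frac{W + W}{W - 605} = \frac{2 W}{-605 + W}$)
$-2729492 + S{\left(y{\left(19,-6 \right)},-1151 \right)} = -2729492 + 2 \cdot 19 \frac{1}{-605 + 19} = -2729492 + 2 \cdot 19 \frac{1}{-586} = -2729492 + 2 \cdot 19 \left(- \frac{1}{586}\right) = -2729492 - \frac{19}{293} = - \frac{799741175}{293}$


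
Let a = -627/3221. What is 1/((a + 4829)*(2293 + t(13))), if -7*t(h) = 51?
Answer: 22547/248857312000 ≈ 9.0602e-8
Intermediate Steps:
a = -627/3221 (a = -627*1/3221 = -627/3221 ≈ -0.19466)
t(h) = -51/7 (t(h) = -⅐*51 = -51/7)
1/((a + 4829)*(2293 + t(13))) = 1/((-627/3221 + 4829)*(2293 - 51/7)) = 1/((15553582/3221)*(16000/7)) = 1/(248857312000/22547) = 22547/248857312000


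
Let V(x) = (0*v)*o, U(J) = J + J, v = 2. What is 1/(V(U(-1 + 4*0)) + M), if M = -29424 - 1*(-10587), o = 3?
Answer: -1/18837 ≈ -5.3087e-5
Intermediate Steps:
U(J) = 2*J
M = -18837 (M = -29424 + 10587 = -18837)
V(x) = 0 (V(x) = (0*2)*3 = 0*3 = 0)
1/(V(U(-1 + 4*0)) + M) = 1/(0 - 18837) = 1/(-18837) = -1/18837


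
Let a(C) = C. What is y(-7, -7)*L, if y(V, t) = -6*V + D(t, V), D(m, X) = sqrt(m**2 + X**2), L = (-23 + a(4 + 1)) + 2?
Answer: -672 - 112*sqrt(2) ≈ -830.39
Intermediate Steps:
L = -16 (L = (-23 + (4 + 1)) + 2 = (-23 + 5) + 2 = -18 + 2 = -16)
D(m, X) = sqrt(X**2 + m**2)
y(V, t) = sqrt(V**2 + t**2) - 6*V (y(V, t) = -6*V + sqrt(V**2 + t**2) = sqrt(V**2 + t**2) - 6*V)
y(-7, -7)*L = (sqrt((-7)**2 + (-7)**2) - 6*(-7))*(-16) = (sqrt(49 + 49) + 42)*(-16) = (sqrt(98) + 42)*(-16) = (7*sqrt(2) + 42)*(-16) = (42 + 7*sqrt(2))*(-16) = -672 - 112*sqrt(2)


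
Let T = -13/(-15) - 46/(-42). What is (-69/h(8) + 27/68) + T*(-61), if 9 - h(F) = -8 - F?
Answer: -4356797/35700 ≈ -122.04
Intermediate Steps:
h(F) = 17 + F (h(F) = 9 - (-8 - F) = 9 + (8 + F) = 17 + F)
T = 206/105 (T = -13*(-1/15) - 46*(-1/42) = 13/15 + 23/21 = 206/105 ≈ 1.9619)
(-69/h(8) + 27/68) + T*(-61) = (-69/(17 + 8) + 27/68) + (206/105)*(-61) = (-69/25 + 27*(1/68)) - 12566/105 = (-69*1/25 + 27/68) - 12566/105 = (-69/25 + 27/68) - 12566/105 = -4017/1700 - 12566/105 = -4356797/35700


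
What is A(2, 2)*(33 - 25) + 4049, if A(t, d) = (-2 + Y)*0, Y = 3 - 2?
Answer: 4049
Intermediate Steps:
Y = 1
A(t, d) = 0 (A(t, d) = (-2 + 1)*0 = -1*0 = 0)
A(2, 2)*(33 - 25) + 4049 = 0*(33 - 25) + 4049 = 0*8 + 4049 = 0 + 4049 = 4049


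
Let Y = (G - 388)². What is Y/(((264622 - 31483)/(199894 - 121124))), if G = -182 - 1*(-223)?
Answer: 9484616930/233139 ≈ 40682.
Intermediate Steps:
G = 41 (G = -182 + 223 = 41)
Y = 120409 (Y = (41 - 388)² = (-347)² = 120409)
Y/(((264622 - 31483)/(199894 - 121124))) = 120409/(((264622 - 31483)/(199894 - 121124))) = 120409/((233139/78770)) = 120409/((233139*(1/78770))) = 120409/(233139/78770) = 120409*(78770/233139) = 9484616930/233139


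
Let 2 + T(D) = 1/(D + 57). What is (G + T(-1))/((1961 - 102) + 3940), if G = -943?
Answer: -52919/324744 ≈ -0.16296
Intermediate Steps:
T(D) = -2 + 1/(57 + D) (T(D) = -2 + 1/(D + 57) = -2 + 1/(57 + D))
(G + T(-1))/((1961 - 102) + 3940) = (-943 + (-113 - 2*(-1))/(57 - 1))/((1961 - 102) + 3940) = (-943 + (-113 + 2)/56)/(1859 + 3940) = (-943 + (1/56)*(-111))/5799 = (-943 - 111/56)*(1/5799) = -52919/56*1/5799 = -52919/324744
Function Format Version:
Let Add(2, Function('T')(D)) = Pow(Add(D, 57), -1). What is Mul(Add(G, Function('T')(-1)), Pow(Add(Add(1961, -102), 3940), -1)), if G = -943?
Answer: Rational(-52919, 324744) ≈ -0.16296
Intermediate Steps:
Function('T')(D) = Add(-2, Pow(Add(57, D), -1)) (Function('T')(D) = Add(-2, Pow(Add(D, 57), -1)) = Add(-2, Pow(Add(57, D), -1)))
Mul(Add(G, Function('T')(-1)), Pow(Add(Add(1961, -102), 3940), -1)) = Mul(Add(-943, Mul(Pow(Add(57, -1), -1), Add(-113, Mul(-2, -1)))), Pow(Add(Add(1961, -102), 3940), -1)) = Mul(Add(-943, Mul(Pow(56, -1), Add(-113, 2))), Pow(Add(1859, 3940), -1)) = Mul(Add(-943, Mul(Rational(1, 56), -111)), Pow(5799, -1)) = Mul(Add(-943, Rational(-111, 56)), Rational(1, 5799)) = Mul(Rational(-52919, 56), Rational(1, 5799)) = Rational(-52919, 324744)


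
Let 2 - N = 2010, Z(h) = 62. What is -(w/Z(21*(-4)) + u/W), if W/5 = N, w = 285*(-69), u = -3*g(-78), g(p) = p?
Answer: 49362777/155620 ≈ 317.20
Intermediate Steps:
u = 234 (u = -3*(-78) = 234)
N = -2008 (N = 2 - 1*2010 = 2 - 2010 = -2008)
w = -19665
W = -10040 (W = 5*(-2008) = -10040)
-(w/Z(21*(-4)) + u/W) = -(-19665/62 + 234/(-10040)) = -(-19665*1/62 + 234*(-1/10040)) = -(-19665/62 - 117/5020) = -1*(-49362777/155620) = 49362777/155620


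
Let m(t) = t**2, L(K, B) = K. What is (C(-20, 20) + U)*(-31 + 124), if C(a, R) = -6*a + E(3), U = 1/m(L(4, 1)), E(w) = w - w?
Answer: 178653/16 ≈ 11166.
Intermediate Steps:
E(w) = 0
U = 1/16 (U = 1/(4**2) = 1/16 ≈ 0.062500)
C(a, R) = -6*a (C(a, R) = -6*a + 0 = -6*a)
(C(-20, 20) + U)*(-31 + 124) = (-6*(-20) + 1/16)*(-31 + 124) = (120 + 1/16)*93 = (1921/16)*93 = 178653/16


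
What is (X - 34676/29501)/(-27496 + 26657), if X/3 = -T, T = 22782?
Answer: 2016310022/24751339 ≈ 81.463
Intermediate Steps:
X = -68346 (X = 3*(-1*22782) = 3*(-22782) = -68346)
(X - 34676/29501)/(-27496 + 26657) = (-68346 - 34676/29501)/(-27496 + 26657) = (-68346 - 34676*1/29501)/(-839) = (-68346 - 34676/29501)*(-1/839) = -2016310022/29501*(-1/839) = 2016310022/24751339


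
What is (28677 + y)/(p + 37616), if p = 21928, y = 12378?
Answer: 13685/19848 ≈ 0.68949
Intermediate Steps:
(28677 + y)/(p + 37616) = (28677 + 12378)/(21928 + 37616) = 41055/59544 = 41055*(1/59544) = 13685/19848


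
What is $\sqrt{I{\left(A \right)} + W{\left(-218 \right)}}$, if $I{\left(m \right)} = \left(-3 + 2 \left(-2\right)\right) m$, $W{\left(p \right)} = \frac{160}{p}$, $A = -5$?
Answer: $\frac{3 \sqrt{45235}}{109} \approx 5.8537$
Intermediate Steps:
$I{\left(m \right)} = - 7 m$ ($I{\left(m \right)} = \left(-3 - 4\right) m = - 7 m$)
$\sqrt{I{\left(A \right)} + W{\left(-218 \right)}} = \sqrt{\left(-7\right) \left(-5\right) + \frac{160}{-218}} = \sqrt{35 + 160 \left(- \frac{1}{218}\right)} = \sqrt{35 - \frac{80}{109}} = \sqrt{\frac{3735}{109}} = \frac{3 \sqrt{45235}}{109}$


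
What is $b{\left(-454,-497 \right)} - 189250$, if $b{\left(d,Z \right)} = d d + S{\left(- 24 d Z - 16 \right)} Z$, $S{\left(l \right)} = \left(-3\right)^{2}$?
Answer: $12393$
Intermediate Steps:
$S{\left(l \right)} = 9$
$b{\left(d,Z \right)} = d^{2} + 9 Z$ ($b{\left(d,Z \right)} = d d + 9 Z = d^{2} + 9 Z$)
$b{\left(-454,-497 \right)} - 189250 = \left(\left(-454\right)^{2} + 9 \left(-497\right)\right) - 189250 = \left(206116 - 4473\right) - 189250 = 201643 - 189250 = 12393$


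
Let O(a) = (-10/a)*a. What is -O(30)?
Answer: 10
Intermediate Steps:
O(a) = -10
-O(30) = -1*(-10) = 10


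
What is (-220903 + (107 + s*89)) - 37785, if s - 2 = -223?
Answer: -278250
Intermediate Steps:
s = -221 (s = 2 - 223 = -221)
(-220903 + (107 + s*89)) - 37785 = (-220903 + (107 - 221*89)) - 37785 = (-220903 + (107 - 19669)) - 37785 = (-220903 - 19562) - 37785 = -240465 - 37785 = -278250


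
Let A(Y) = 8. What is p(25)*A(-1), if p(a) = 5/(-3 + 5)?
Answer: 20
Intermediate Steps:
p(a) = 5/2
p(25)*A(-1) = (5/2)*8 = 20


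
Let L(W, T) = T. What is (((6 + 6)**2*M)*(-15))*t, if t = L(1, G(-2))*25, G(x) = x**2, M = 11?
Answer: -2376000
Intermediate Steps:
t = 100 (t = (-2)**2*25 = 4*25 = 100)
(((6 + 6)**2*M)*(-15))*t = (((6 + 6)**2*11)*(-15))*100 = ((12**2*11)*(-15))*100 = ((144*11)*(-15))*100 = (1584*(-15))*100 = -23760*100 = -2376000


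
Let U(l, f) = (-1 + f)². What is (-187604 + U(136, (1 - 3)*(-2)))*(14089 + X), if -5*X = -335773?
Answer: -15240893142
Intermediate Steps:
X = 335773/5 (X = -⅕*(-335773) = 335773/5 ≈ 67155.)
(-187604 + U(136, (1 - 3)*(-2)))*(14089 + X) = (-187604 + (-1 + (1 - 3)*(-2))²)*(14089 + 335773/5) = (-187604 + (-1 - 2*(-2))²)*(406218/5) = (-187604 + (-1 + 4)²)*(406218/5) = (-187604 + 3²)*(406218/5) = (-187604 + 9)*(406218/5) = -187595*406218/5 = -15240893142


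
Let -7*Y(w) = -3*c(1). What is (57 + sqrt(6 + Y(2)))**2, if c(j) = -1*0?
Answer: (57 + sqrt(6))**2 ≈ 3534.2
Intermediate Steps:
c(j) = 0
Y(w) = 0 (Y(w) = -(-3)*0/7 = -1/7*0 = 0)
(57 + sqrt(6 + Y(2)))**2 = (57 + sqrt(6 + 0))**2 = (57 + sqrt(6))**2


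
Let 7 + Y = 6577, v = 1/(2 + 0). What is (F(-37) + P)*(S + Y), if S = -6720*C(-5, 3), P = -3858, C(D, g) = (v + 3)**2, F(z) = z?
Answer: 295046250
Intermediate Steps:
v = 1/2 ≈ 0.50000
C(D, g) = 49/4 (C(D, g) = (1/2 + 3)**2 = (7/2)**2 = 49/4)
S = -82320 (S = -6720*49/4 = -82320)
Y = 6570 (Y = -7 + 6577 = 6570)
(F(-37) + P)*(S + Y) = (-37 - 3858)*(-82320 + 6570) = -3895*(-75750) = 295046250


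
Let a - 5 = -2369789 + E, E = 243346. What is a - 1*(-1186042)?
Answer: -940396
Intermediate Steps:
a = -2126438 (a = 5 + (-2369789 + 243346) = 5 - 2126443 = -2126438)
a - 1*(-1186042) = -2126438 - 1*(-1186042) = -2126438 + 1186042 = -940396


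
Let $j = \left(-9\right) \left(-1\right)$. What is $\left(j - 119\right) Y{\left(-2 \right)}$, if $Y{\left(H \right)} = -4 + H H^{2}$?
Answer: $1320$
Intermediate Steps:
$j = 9$
$Y{\left(H \right)} = -4 + H^{3}$
$\left(j - 119\right) Y{\left(-2 \right)} = \left(9 - 119\right) \left(-4 + \left(-2\right)^{3}\right) = - 110 \left(-4 - 8\right) = \left(-110\right) \left(-12\right) = 1320$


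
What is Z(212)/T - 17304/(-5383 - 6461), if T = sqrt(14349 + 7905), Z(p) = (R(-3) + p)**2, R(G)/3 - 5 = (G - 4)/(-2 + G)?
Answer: 206/141 + 668168*sqrt(22254)/278175 ≈ 359.78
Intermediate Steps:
R(G) = 15 + 3*(-4 + G)/(-2 + G) (R(G) = 15 + 3*((G - 4)/(-2 + G)) = 15 + 3*((-4 + G)/(-2 + G)) = 15 + 3*(-4 + G)/(-2 + G))
Z(p) = (96/5 + p)**2 (Z(p) = (6*(-7 + 3*(-3))/(-2 - 3) + p)**2 = (6*(-7 - 9)/(-5) + p)**2 = (6*(-1/5)*(-16) + p)**2 = (96/5 + p)**2)
T = sqrt(22254) ≈ 149.18
Z(212)/T - 17304/(-5383 - 6461) = ((96 + 5*212)**2/25)/(sqrt(22254)) - 17304/(-5383 - 6461) = ((96 + 1060)**2/25)*(sqrt(22254)/22254) - 17304/(-11844) = ((1/25)*1156**2)*(sqrt(22254)/22254) - 17304*(-1/11844) = ((1/25)*1336336)*(sqrt(22254)/22254) + 206/141 = 1336336*(sqrt(22254)/22254)/25 + 206/141 = 668168*sqrt(22254)/278175 + 206/141 = 206/141 + 668168*sqrt(22254)/278175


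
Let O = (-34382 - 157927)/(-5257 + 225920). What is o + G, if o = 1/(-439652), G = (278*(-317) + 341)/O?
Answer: 8516455566301351/84549036468 ≈ 1.0073e+5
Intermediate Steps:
O = -192309/220663 ≈ -0.87151
G = 19370901455/192309 (G = (278*(-317) + 341)/(-192309/220663) = (-88126 + 341)*(-220663/192309) = -87785*(-220663/192309) = 19370901455/192309 ≈ 1.0073e+5)
o = -1/439652 ≈ -2.2745e-6
o + G = -1/439652 + 19370901455/192309 = 8516455566301351/84549036468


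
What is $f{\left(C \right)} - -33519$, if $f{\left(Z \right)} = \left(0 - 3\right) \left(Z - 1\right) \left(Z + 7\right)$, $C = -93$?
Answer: $9267$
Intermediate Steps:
$f{\left(Z \right)} = \left(3 - 3 Z\right) \left(7 + Z\right)$ ($f{\left(Z \right)} = - 3 \left(-1 + Z\right) \left(7 + Z\right) = \left(3 - 3 Z\right) \left(7 + Z\right)$)
$f{\left(C \right)} - -33519 = \left(21 - -1674 - 3 \left(-93\right)^{2}\right) - -33519 = \left(21 + 1674 - 25947\right) + 33519 = -24252 + 33519 = 9267$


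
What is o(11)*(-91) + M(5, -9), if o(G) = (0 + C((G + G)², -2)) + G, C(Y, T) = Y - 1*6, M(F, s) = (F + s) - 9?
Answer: -44512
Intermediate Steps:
M(F, s) = -9 + F + s
C(Y, T) = -6 + Y (C(Y, T) = Y - 6 = -6 + Y)
o(G) = -6 + G + 4*G² (o(G) = (0 + (-6 + (G + G)²)) + G = (0 + (-6 + (2*G)²)) + G = (0 + (-6 + 4*G²)) + G = (-6 + 4*G²) + G = -6 + G + 4*G²)
o(11)*(-91) + M(5, -9) = (-6 + 11 + 4*11²)*(-91) + (-9 + 5 - 9) = (-6 + 11 + 4*121)*(-91) - 13 = (-6 + 11 + 484)*(-91) - 13 = 489*(-91) - 13 = -44499 - 13 = -44512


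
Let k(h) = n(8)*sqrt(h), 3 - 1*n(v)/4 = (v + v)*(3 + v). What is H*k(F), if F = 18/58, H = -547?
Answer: 1135572*sqrt(29)/29 ≈ 2.1087e+5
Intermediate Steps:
F = 9/29 (F = 18*(1/58) = 9/29 ≈ 0.31034)
n(v) = 12 - 8*v*(3 + v) (n(v) = 12 - 4*(v + v)*(3 + v) = 12 - 4*2*v*(3 + v) = 12 - 8*v*(3 + v))
k(h) = -692*sqrt(h) (k(h) = (12 - 24*8 - 8*8**2)*sqrt(h) = (12 - 192 - 8*64)*sqrt(h) = (12 - 192 - 512)*sqrt(h) = -692*sqrt(h))
H*k(F) = -(-378524)*sqrt(9/29) = -(-378524)*3*sqrt(29)/29 = -(-1135572)*sqrt(29)/29 = 1135572*sqrt(29)/29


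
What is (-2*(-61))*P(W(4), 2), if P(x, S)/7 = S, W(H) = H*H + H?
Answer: 1708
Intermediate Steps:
W(H) = H + H**2 (W(H) = H**2 + H = H + H**2)
P(x, S) = 7*S
(-2*(-61))*P(W(4), 2) = (-2*(-61))*(7*2) = 122*14 = 1708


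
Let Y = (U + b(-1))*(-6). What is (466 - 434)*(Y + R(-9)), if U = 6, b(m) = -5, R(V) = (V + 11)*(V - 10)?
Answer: -1408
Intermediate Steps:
R(V) = (-10 + V)*(11 + V) (R(V) = (11 + V)*(-10 + V) = (-10 + V)*(11 + V))
Y = -6 (Y = (6 - 5)*(-6) = 1*(-6) = -6)
(466 - 434)*(Y + R(-9)) = (466 - 434)*(-6 + (-110 - 9 + (-9)**2)) = 32*(-6 + (-110 - 9 + 81)) = 32*(-6 - 38) = 32*(-44) = -1408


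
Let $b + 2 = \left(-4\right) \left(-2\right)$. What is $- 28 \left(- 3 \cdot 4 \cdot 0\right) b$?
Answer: $0$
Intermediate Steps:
$b = 6$ ($b = -2 - -8 = -2 + 8 = 6$)
$- 28 \left(- 3 \cdot 4 \cdot 0\right) b = - 28 \left(- 3 \cdot 4 \cdot 0\right) 6 = - 28 \left(\left(-3\right) 0\right) 6 = \left(-28\right) 0 \cdot 6 = 0 \cdot 6 = 0$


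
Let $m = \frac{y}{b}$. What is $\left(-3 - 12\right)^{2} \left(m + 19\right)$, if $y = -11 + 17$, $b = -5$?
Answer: $4005$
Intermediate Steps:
$y = 6$
$m = - \frac{6}{5}$ ($m = \frac{6}{-5} = 6 \left(- \frac{1}{5}\right) = - \frac{6}{5} \approx -1.2$)
$\left(-3 - 12\right)^{2} \left(m + 19\right) = \left(-3 - 12\right)^{2} \left(- \frac{6}{5} + 19\right) = \left(-3 - 12\right)^{2} \cdot \frac{89}{5} = \left(-15\right)^{2} \cdot \frac{89}{5} = 225 \cdot \frac{89}{5} = 4005$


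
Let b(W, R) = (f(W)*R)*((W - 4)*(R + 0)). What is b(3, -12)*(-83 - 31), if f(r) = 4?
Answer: 65664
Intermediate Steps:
b(W, R) = 4*R²*(-4 + W) (b(W, R) = (4*R)*((W - 4)*(R + 0)) = (4*R)*((-4 + W)*R) = (4*R)*(R*(-4 + W)) = 4*R²*(-4 + W))
b(3, -12)*(-83 - 31) = (4*(-12)²*(-4 + 3))*(-83 - 31) = (4*144*(-1))*(-114) = -576*(-114) = 65664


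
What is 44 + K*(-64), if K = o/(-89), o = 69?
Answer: 8332/89 ≈ 93.618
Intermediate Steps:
K = -69/89 (K = 69/(-89) = 69*(-1/89) = -69/89 ≈ -0.77528)
44 + K*(-64) = 44 - 69/89*(-64) = 44 + 4416/89 = 8332/89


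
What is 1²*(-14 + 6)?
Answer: -8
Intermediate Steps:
1²*(-14 + 6) = 1*(-8) = -8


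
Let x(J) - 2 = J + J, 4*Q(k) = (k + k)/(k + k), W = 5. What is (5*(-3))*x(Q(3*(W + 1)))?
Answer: -75/2 ≈ -37.500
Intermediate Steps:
Q(k) = ¼ (Q(k) = ((k + k)/(k + k))/4 = ((2*k)/((2*k)))/4 = ((2*k)*(1/(2*k)))/4 = (¼)*1 = ¼)
x(J) = 2 + 2*J (x(J) = 2 + (J + J) = 2 + 2*J)
(5*(-3))*x(Q(3*(W + 1))) = (5*(-3))*(2 + 2*(¼)) = -15*(2 + ½) = -15*5/2 = -75/2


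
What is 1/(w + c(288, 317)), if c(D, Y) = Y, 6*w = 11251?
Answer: 6/13153 ≈ 0.00045617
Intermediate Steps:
w = 11251/6 (w = (1/6)*11251 = 11251/6 ≈ 1875.2)
1/(w + c(288, 317)) = 1/(11251/6 + 317) = 1/(13153/6) = 6/13153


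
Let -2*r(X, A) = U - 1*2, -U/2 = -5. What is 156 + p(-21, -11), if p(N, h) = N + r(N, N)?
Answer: 131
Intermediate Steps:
U = 10 (U = -2*(-5) = 10)
r(X, A) = -4 (r(X, A) = -(10 - 1*2)/2 = -(10 - 2)/2 = -½*8 = -4)
p(N, h) = -4 + N (p(N, h) = N - 4 = -4 + N)
156 + p(-21, -11) = 156 + (-4 - 21) = 156 - 25 = 131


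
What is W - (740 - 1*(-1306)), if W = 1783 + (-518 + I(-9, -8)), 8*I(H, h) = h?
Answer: -782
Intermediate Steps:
I(H, h) = h/8
W = 1264 (W = 1783 + (-518 + (⅛)*(-8)) = 1783 + (-518 - 1) = 1783 - 519 = 1264)
W - (740 - 1*(-1306)) = 1264 - (740 - 1*(-1306)) = 1264 - (740 + 1306) = 1264 - 1*2046 = 1264 - 2046 = -782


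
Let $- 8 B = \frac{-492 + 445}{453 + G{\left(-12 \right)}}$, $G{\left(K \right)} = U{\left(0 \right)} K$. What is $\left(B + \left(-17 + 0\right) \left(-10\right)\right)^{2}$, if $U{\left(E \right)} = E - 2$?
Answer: $\frac{420898620289}{14561856} \approx 28904.0$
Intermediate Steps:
$U{\left(E \right)} = -2 + E$ ($U{\left(E \right)} = E - 2 = -2 + E$)
$G{\left(K \right)} = - 2 K$ ($G{\left(K \right)} = \left(-2 + 0\right) K = - 2 K$)
$B = \frac{47}{3816}$ ($B = - \frac{\left(-492 + 445\right) \frac{1}{453 - -24}}{8} = - \frac{\left(-47\right) \frac{1}{453 + 24}}{8} = - \frac{\left(-47\right) \frac{1}{477}}{8} = \left(- \frac{1}{8}\right) \left(- \frac{47}{477}\right) = \frac{47}{3816} \approx 0.012317$)
$\left(B + \left(-17 + 0\right) \left(-10\right)\right)^{2} = \left(\frac{47}{3816} + \left(-17 + 0\right) \left(-10\right)\right)^{2} = \left(\frac{47}{3816} - -170\right)^{2} = \left(\frac{47}{3816} + 170\right)^{2} = \left(\frac{648767}{3816}\right)^{2} = \frac{420898620289}{14561856}$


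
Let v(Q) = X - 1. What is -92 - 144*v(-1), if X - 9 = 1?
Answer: -1388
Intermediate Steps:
X = 10 (X = 9 + 1 = 10)
v(Q) = 9 (v(Q) = 10 - 1 = 9)
-92 - 144*v(-1) = -92 - 144*9 = -92 - 1296 = -1388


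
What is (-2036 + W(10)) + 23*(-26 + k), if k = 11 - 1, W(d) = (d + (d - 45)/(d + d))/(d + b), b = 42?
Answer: -499999/208 ≈ -2403.8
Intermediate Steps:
W(d) = (d + (-45 + d)/(2*d))/(42 + d) (W(d) = (d + (d - 45)/(d + d))/(d + 42) = (d + (-45 + d)/((2*d)))/(42 + d) = (d + (-45 + d)*(1/(2*d)))/(42 + d) = (d + (-45 + d)/(2*d))/(42 + d))
k = 10
(-2036 + W(10)) + 23*(-26 + k) = (-2036 + (½)*(-45 + 10 + 2*10²)/(10*(42 + 10))) + 23*(-26 + 10) = (-2036 + (½)*(⅒)*(-45 + 10 + 2*100)/52) + 23*(-16) = (-2036 + (½)*(⅒)*(1/52)*(-45 + 10 + 200)) - 368 = (-2036 + (½)*(⅒)*(1/52)*165) - 368 = (-2036 + 33/208) - 368 = -423455/208 - 368 = -499999/208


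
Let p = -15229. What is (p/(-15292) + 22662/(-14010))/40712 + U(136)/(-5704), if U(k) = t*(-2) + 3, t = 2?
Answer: 23697816069/148069326830560 ≈ 0.00016005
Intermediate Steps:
U(k) = -1 (U(k) = 2*(-2) + 3 = -4 + 3 = -1)
(p/(-15292) + 22662/(-14010))/40712 + U(136)/(-5704) = (-15229/(-15292) + 22662/(-14010))/40712 - 1/(-5704) = (-15229*(-1/15292) + 22662*(-1/14010))*(1/40712) - 1*(-1/5704) = (15229/15292 - 3777/2335)*(1/40712) + 1/5704 = -22198169/35706820*1/40712 + 1/5704 = -3171167/207670865120 + 1/5704 = 23697816069/148069326830560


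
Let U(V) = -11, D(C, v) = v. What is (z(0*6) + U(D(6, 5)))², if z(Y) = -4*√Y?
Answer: 121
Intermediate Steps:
(z(0*6) + U(D(6, 5)))² = (-4*√(0*6) - 11)² = (-4*√0 - 11)² = (-4*0 - 11)² = (0 - 11)² = (-11)² = 121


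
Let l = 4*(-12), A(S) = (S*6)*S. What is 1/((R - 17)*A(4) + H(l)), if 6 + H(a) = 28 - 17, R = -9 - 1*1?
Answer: -1/2587 ≈ -0.00038655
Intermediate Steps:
R = -10 (R = -9 - 1 = -10)
A(S) = 6*S² (A(S) = (6*S)*S = 6*S²)
l = -48
H(a) = 5 (H(a) = -6 + (28 - 17) = -6 + 11 = 5)
1/((R - 17)*A(4) + H(l)) = 1/((-10 - 17)*(6*4²) + 5) = 1/(-162*16 + 5) = 1/(-27*96 + 5) = 1/(-2592 + 5) = 1/(-2587) = -1/2587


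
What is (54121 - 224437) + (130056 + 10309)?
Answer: -29951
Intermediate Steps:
(54121 - 224437) + (130056 + 10309) = -170316 + 140365 = -29951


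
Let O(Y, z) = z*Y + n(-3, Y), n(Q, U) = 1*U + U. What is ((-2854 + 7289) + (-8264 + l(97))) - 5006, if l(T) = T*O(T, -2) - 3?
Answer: -8838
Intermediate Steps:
n(Q, U) = 2*U (n(Q, U) = U + U = 2*U)
O(Y, z) = 2*Y + Y*z (O(Y, z) = z*Y + 2*Y = Y*z + 2*Y = 2*Y + Y*z)
l(T) = -3 (l(T) = T*(T*(2 - 2)) - 3 = T*(T*0) - 3 = T*0 - 3 = 0 - 3 = -3)
((-2854 + 7289) + (-8264 + l(97))) - 5006 = ((-2854 + 7289) + (-8264 - 3)) - 5006 = (4435 - 8267) - 5006 = -3832 - 5006 = -8838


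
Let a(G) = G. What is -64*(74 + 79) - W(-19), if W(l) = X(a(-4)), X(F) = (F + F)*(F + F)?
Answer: -9856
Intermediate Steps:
X(F) = 4*F² (X(F) = (2*F)*(2*F) = 4*F²)
W(l) = 64 (W(l) = 4*(-4)² = 4*16 = 64)
-64*(74 + 79) - W(-19) = -64*(74 + 79) - 1*64 = -64*153 - 64 = -9792 - 64 = -9856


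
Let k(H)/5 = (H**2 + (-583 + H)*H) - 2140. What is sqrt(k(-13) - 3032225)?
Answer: 2*I*sqrt(750835) ≈ 1733.0*I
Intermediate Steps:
k(H) = -10700 + 5*H**2 + 5*H*(-583 + H) (k(H) = 5*((H**2 + (-583 + H)*H) - 2140) = 5*((H**2 + H*(-583 + H)) - 2140) = 5*(-2140 + H**2 + H*(-583 + H)) = -10700 + 5*H**2 + 5*H*(-583 + H))
sqrt(k(-13) - 3032225) = sqrt((-10700 - 2915*(-13) + 10*(-13)**2) - 3032225) = sqrt((-10700 + 37895 + 10*169) - 3032225) = sqrt((-10700 + 37895 + 1690) - 3032225) = sqrt(28885 - 3032225) = sqrt(-3003340) = 2*I*sqrt(750835)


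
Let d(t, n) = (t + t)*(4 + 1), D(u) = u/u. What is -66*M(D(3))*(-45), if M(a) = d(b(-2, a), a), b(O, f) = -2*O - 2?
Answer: 59400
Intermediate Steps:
D(u) = 1
b(O, f) = -2 - 2*O
d(t, n) = 10*t (d(t, n) = (2*t)*5 = 10*t)
M(a) = 20 (M(a) = 10*(-2 - 2*(-2)) = 10*(-2 + 4) = 10*2 = 20)
-66*M(D(3))*(-45) = -66*20*(-45) = -1320*(-45) = 59400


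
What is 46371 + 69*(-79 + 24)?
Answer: 42576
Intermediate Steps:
46371 + 69*(-79 + 24) = 46371 + 69*(-55) = 46371 - 3795 = 42576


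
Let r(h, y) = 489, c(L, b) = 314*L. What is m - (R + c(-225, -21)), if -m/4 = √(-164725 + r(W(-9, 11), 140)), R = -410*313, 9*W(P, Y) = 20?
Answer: 198980 - 8*I*√41059 ≈ 1.9898e+5 - 1621.0*I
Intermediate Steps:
W(P, Y) = 20/9 (W(P, Y) = (⅑)*20 = 20/9)
R = -128330
m = -8*I*√41059 (m = -4*√(-164725 + 489) = -8*I*√41059 ≈ -1621.0*I)
m - (R + c(-225, -21)) = -8*I*√41059 - (-128330 + 314*(-225)) = -8*I*√41059 - (-128330 - 70650) = -8*I*√41059 - 1*(-198980) = -8*I*√41059 + 198980 = 198980 - 8*I*√41059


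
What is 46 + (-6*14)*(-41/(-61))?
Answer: -638/61 ≈ -10.459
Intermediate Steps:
46 + (-6*14)*(-41/(-61)) = 46 - (-3444)*(-1)/61 = 46 - 84*41/61 = 46 - 3444/61 = -638/61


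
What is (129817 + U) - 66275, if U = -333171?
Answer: -269629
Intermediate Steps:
(129817 + U) - 66275 = (129817 - 333171) - 66275 = -203354 - 66275 = -269629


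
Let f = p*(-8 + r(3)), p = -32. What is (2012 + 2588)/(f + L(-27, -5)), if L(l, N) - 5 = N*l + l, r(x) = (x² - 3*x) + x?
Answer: 4600/273 ≈ 16.850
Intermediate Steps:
r(x) = x² - 2*x
L(l, N) = 5 + l + N*l (L(l, N) = 5 + (N*l + l) = 5 + (l + N*l) = 5 + l + N*l)
f = 160 (f = -32*(-8 + 3*(-2 + 3)) = -32*(-8 + 3*1) = -32*(-8 + 3) = -32*(-5) = 160)
(2012 + 2588)/(f + L(-27, -5)) = (2012 + 2588)/(160 + (5 - 27 - 5*(-27))) = 4600/(160 + (5 - 27 + 135)) = 4600/(160 + 113) = 4600/273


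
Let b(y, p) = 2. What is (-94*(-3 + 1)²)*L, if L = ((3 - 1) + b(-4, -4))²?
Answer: -6016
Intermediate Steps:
L = 16 (L = ((3 - 1) + 2)² = (2 + 2)² = 4² = 16)
(-94*(-3 + 1)²)*L = -94*(-3 + 1)²*16 = -94*(-2)²*16 = -94*4*16 = -376*16 = -6016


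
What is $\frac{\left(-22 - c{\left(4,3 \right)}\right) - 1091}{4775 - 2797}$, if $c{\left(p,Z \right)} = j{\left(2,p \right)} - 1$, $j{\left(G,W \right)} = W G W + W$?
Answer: $- \frac{574}{989} \approx -0.58038$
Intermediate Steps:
$j{\left(G,W \right)} = W + G W^{2}$ ($j{\left(G,W \right)} = G W W + W = G W^{2} + W = W + G W^{2}$)
$c{\left(p,Z \right)} = -1 + p \left(1 + 2 p\right)$ ($c{\left(p,Z \right)} = p \left(1 + 2 p\right) - 1 = -1 + p \left(1 + 2 p\right)$)
$\frac{\left(-22 - c{\left(4,3 \right)}\right) - 1091}{4775 - 2797} = \frac{\left(-22 - \left(-1 + 4 \left(1 + 2 \cdot 4\right)\right)\right) - 1091}{4775 - 2797} = \frac{\left(-22 - \left(-1 + 4 \left(1 + 8\right)\right)\right) - 1091}{1978} = \left(\left(-22 - \left(-1 + 4 \cdot 9\right)\right) - 1091\right) \frac{1}{1978} = \left(\left(-22 - \left(-1 + 36\right)\right) - 1091\right) \frac{1}{1978} = \left(\left(-22 - 35\right) - 1091\right) \frac{1}{1978} = \left(-57 - 1091\right) \frac{1}{1978} = \left(-1148\right) \frac{1}{1978} = - \frac{574}{989}$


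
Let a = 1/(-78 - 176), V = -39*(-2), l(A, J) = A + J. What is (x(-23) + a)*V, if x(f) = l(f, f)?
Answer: -455715/127 ≈ -3588.3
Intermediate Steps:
x(f) = 2*f (x(f) = f + f = 2*f)
V = 78
a = -1/254 (a = 1/(-254) = -1/254 ≈ -0.0039370)
(x(-23) + a)*V = (2*(-23) - 1/254)*78 = (-46 - 1/254)*78 = -11685/254*78 = -455715/127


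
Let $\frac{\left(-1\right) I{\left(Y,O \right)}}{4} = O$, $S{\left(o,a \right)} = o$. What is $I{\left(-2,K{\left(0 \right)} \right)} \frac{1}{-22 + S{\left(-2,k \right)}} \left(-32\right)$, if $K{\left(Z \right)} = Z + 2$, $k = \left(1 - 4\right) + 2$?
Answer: $- \frac{32}{3} \approx -10.667$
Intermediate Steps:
$k = -1$ ($k = -3 + 2 = -1$)
$K{\left(Z \right)} = 2 + Z$
$I{\left(Y,O \right)} = - 4 O$
$I{\left(-2,K{\left(0 \right)} \right)} \frac{1}{-22 + S{\left(-2,k \right)}} \left(-32\right) = - 4 \left(2 + 0\right) \frac{1}{-22 - 2} \left(-32\right) = \left(-4\right) 2 \frac{1}{-24} \left(-32\right) = - 8 \left(\left(- \frac{1}{24}\right) \left(-32\right)\right) = \left(-8\right) \frac{4}{3} = - \frac{32}{3}$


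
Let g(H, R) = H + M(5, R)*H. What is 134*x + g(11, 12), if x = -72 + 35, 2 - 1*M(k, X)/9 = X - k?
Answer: -5442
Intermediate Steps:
M(k, X) = 18 - 9*X + 9*k (M(k, X) = 18 - 9*(X - k) = 18 + (-9*X + 9*k) = 18 - 9*X + 9*k)
x = -37
g(H, R) = H + H*(63 - 9*R) (g(H, R) = H + (18 - 9*R + 9*5)*H = H + (18 - 9*R + 45)*H = H + (63 - 9*R)*H = H + H*(63 - 9*R))
134*x + g(11, 12) = 134*(-37) + 11*(64 - 9*12) = -4958 + 11*(64 - 108) = -4958 + 11*(-44) = -4958 - 484 = -5442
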